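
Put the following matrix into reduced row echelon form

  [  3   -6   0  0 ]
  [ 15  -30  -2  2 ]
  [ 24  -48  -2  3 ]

[[1, -2, 0, 0], [0, 0, 1, 0], [0, 0, 0, 1]]

r1 := 1/3·r1
  [  1   -2   0  0 ]
  [ 15  -30  -2  2 ]
  [ 24  -48  -2  3 ]
r2 := r2 − 15·r1
  [  1   -2   0  0 ]
  [  0    0  -2  2 ]
  [ 24  -48  -2  3 ]
r3 := r3 − 24·r1
  [ 1  -2   0  0 ]
  [ 0   0  -2  2 ]
  [ 0   0  -2  3 ]
r2 := -1/2·r2
  [ 1  -2   0   0 ]
  [ 0   0   1  -1 ]
  [ 0   0  -2   3 ]
r3 := r3 + 2·r2
  [ 1  -2  0   0 ]
  [ 0   0  1  -1 ]
  [ 0   0  0   1 ]
r2 := r2 + r3
  [ 1  -2  0  0 ]
  [ 0   0  1  0 ]
  [ 0   0  0  1 ]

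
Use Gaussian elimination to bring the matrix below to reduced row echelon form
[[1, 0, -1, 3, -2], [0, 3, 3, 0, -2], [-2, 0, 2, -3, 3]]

Add 2 times r1 to r3.
  [ 1  0  -1  3  -2 ]
  [ 0  3   3  0  -2 ]
  [ 0  0   0  3  -1 ]
Multiply r2 by 1/3.
  [ 1  0  -1  3    -2 ]
  [ 0  1   1  0  -2/3 ]
  [ 0  0   0  3    -1 ]
Multiply r3 by 1/3.
  [ 1  0  -1  3    -2 ]
  [ 0  1   1  0  -2/3 ]
  [ 0  0   0  1  -1/3 ]
Subtract 3 times r3 from r1.
  [ 1  0  -1  0    -1 ]
  [ 0  1   1  0  -2/3 ]
  [ 0  0   0  1  -1/3 ]

[[1, 0, -1, 0, -1], [0, 1, 1, 0, -2/3], [0, 0, 0, 1, -1/3]]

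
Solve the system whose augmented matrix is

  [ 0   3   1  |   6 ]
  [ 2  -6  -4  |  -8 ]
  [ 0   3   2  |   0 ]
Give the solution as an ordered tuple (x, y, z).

(-4, 4, -6)

r1 <=> r2
  [ 2  -6  -4  |  -8 ]
  [ 0   3   1  |   6 ]
  [ 0   3   2  |   0 ]
r1 ← 1/2·r1
  [ 1  -3  -2  |  -4 ]
  [ 0   3   1  |   6 ]
  [ 0   3   2  |   0 ]
r2 ← 1/3·r2
  [ 1  -3   -2  |  -4 ]
  [ 0   1  1/3  |   2 ]
  [ 0   3    2  |   0 ]
r3 ← r3 − 3·r2
  [ 1  -3   -2  |  -4 ]
  [ 0   1  1/3  |   2 ]
  [ 0   0    1  |  -6 ]
r2 ← r2 − 1/3·r3
  [ 1  -3  -2  |  -4 ]
  [ 0   1   0  |   4 ]
  [ 0   0   1  |  -6 ]
r1 ← r1 + 2·r3
  [ 1  -3  0  |  -16 ]
  [ 0   1  0  |    4 ]
  [ 0   0  1  |   -6 ]
r1 ← r1 + 3·r2
  [ 1  0  0  |  -4 ]
  [ 0  1  0  |   4 ]
  [ 0  0  1  |  -6 ]
Reading off the last column: x = -4, y = 4, z = -6.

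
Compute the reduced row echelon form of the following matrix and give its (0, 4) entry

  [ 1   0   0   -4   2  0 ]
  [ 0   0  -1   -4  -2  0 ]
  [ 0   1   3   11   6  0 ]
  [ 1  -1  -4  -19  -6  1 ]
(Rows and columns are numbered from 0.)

ρ4 -> ρ4 − ρ1
ρ2 <-> ρ3
ρ4 -> ρ4 + ρ2
ρ3 -> -1·ρ3
ρ4 -> ρ4 + ρ3
ρ2 -> ρ2 − 3·ρ3

2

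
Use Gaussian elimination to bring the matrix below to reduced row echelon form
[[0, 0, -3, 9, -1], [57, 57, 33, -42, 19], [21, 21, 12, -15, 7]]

R1 <-> R2
  [ 57  57  33  -42  19 ]
  [  0   0  -3    9  -1 ]
  [ 21  21  12  -15   7 ]
R1 → 1/57·R1
  [  1   1  11/19  -14/19  1/3 ]
  [  0   0     -3       9   -1 ]
  [ 21  21     12     -15    7 ]
R3 → R3 − 21·R1
  [ 1  1  11/19  -14/19  1/3 ]
  [ 0  0     -3       9   -1 ]
  [ 0  0  -3/19    9/19    0 ]
R2 → -1/3·R2
  [ 1  1  11/19  -14/19  1/3 ]
  [ 0  0      1      -3  1/3 ]
  [ 0  0  -3/19    9/19    0 ]
R3 → R3 + 3/19·R2
  [ 1  1  11/19  -14/19   1/3 ]
  [ 0  0      1      -3   1/3 ]
  [ 0  0      0       0  1/19 ]
R3 → 19·R3
  [ 1  1  11/19  -14/19  1/3 ]
  [ 0  0      1      -3  1/3 ]
  [ 0  0      0       0    1 ]
R2 → R2 − 1/3·R3
  [ 1  1  11/19  -14/19  1/3 ]
  [ 0  0      1      -3    0 ]
  [ 0  0      0       0    1 ]
R1 → R1 − 1/3·R3
  [ 1  1  11/19  -14/19  0 ]
  [ 0  0      1      -3  0 ]
  [ 0  0      0       0  1 ]
R1 → R1 − 11/19·R2
  [ 1  1  0   1  0 ]
  [ 0  0  1  -3  0 ]
  [ 0  0  0   0  1 ]

[[1, 1, 0, 1, 0], [0, 0, 1, -3, 0], [0, 0, 0, 0, 1]]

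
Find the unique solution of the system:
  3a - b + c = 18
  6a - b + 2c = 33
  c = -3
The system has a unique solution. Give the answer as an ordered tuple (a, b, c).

Form the augmented matrix and row-reduce:
  [ 3  -1  1  |  18 ]
  [ 6  -1  2  |  33 ]
  [ 0   0  1  |  -3 ]
R1 → 1/3·R1
R2 → R2 − 6·R1
R1 → R1 − 1/3·R3
R1 → R1 + 1/3·R2
Reading off the last column: a = 6, b = -3, c = -3.

(6, -3, -3)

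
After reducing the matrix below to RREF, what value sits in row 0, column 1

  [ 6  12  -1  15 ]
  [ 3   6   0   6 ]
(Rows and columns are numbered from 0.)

2

Multiply ρ1 by 1/6.
  [ 1  2  -1/6  5/2 ]
  [ 3  6     0    6 ]
Subtract 3 times ρ1 from ρ2.
  [ 1  2  -1/6   5/2 ]
  [ 0  0   1/2  -3/2 ]
Multiply ρ2 by 2.
  [ 1  2  -1/6  5/2 ]
  [ 0  0     1   -3 ]
Add 1/6 times ρ2 to ρ1.
  [ 1  2  0   2 ]
  [ 0  0  1  -3 ]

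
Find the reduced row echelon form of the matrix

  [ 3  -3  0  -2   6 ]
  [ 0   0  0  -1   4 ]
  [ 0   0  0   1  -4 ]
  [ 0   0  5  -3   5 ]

ρ1 -> 1/3·ρ1
  [ 1  -1  0  -2/3   2 ]
  [ 0   0  0    -1   4 ]
  [ 0   0  0     1  -4 ]
  [ 0   0  5    -3   5 ]
ρ2 <=> ρ4
  [ 1  -1  0  -2/3   2 ]
  [ 0   0  5    -3   5 ]
  [ 0   0  0     1  -4 ]
  [ 0   0  0    -1   4 ]
ρ2 -> 1/5·ρ2
  [ 1  -1  0  -2/3   2 ]
  [ 0   0  1  -3/5   1 ]
  [ 0   0  0     1  -4 ]
  [ 0   0  0    -1   4 ]
ρ4 -> ρ4 + ρ3
  [ 1  -1  0  -2/3   2 ]
  [ 0   0  1  -3/5   1 ]
  [ 0   0  0     1  -4 ]
  [ 0   0  0     0   0 ]
ρ2 -> ρ2 + 3/5·ρ3
  [ 1  -1  0  -2/3     2 ]
  [ 0   0  1     0  -7/5 ]
  [ 0   0  0     1    -4 ]
  [ 0   0  0     0     0 ]
ρ1 -> ρ1 + 2/3·ρ3
  [ 1  -1  0  0  -2/3 ]
  [ 0   0  1  0  -7/5 ]
  [ 0   0  0  1    -4 ]
  [ 0   0  0  0     0 ]

[[1, -1, 0, 0, -2/3], [0, 0, 1, 0, -7/5], [0, 0, 0, 1, -4], [0, 0, 0, 0, 0]]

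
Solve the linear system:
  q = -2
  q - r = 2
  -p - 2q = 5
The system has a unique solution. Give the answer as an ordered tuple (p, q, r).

Form the augmented matrix and row-reduce:
  [  0   1   0  |  -2 ]
  [  0   1  -1  |   2 ]
  [ -1  -2   0  |   5 ]
R1 <=> R3
  [ -1  -2   0  |   5 ]
  [  0   1  -1  |   2 ]
  [  0   1   0  |  -2 ]
R1 → -1·R1
  [ 1  2   0  |  -5 ]
  [ 0  1  -1  |   2 ]
  [ 0  1   0  |  -2 ]
R3 → R3 − R2
  [ 1  2   0  |  -5 ]
  [ 0  1  -1  |   2 ]
  [ 0  0   1  |  -4 ]
R2 → R2 + R3
  [ 1  2  0  |  -5 ]
  [ 0  1  0  |  -2 ]
  [ 0  0  1  |  -4 ]
R1 → R1 − 2·R2
  [ 1  0  0  |  -1 ]
  [ 0  1  0  |  -2 ]
  [ 0  0  1  |  -4 ]
Reading off the last column: p = -1, q = -2, r = -4.

(-1, -2, -4)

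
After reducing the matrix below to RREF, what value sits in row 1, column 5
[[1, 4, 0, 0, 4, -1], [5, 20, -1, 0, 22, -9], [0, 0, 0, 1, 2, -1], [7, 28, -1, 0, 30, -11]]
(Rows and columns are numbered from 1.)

4

R2 → R2 − 5·R1
  [ 1   4   0  0   4   -1 ]
  [ 0   0  -1  0   2   -4 ]
  [ 0   0   0  1   2   -1 ]
  [ 7  28  -1  0  30  -11 ]
R4 → R4 − 7·R1
  [ 1  4   0  0  4  -1 ]
  [ 0  0  -1  0  2  -4 ]
  [ 0  0   0  1  2  -1 ]
  [ 0  0  -1  0  2  -4 ]
R2 → -1·R2
  [ 1  4   0  0   4  -1 ]
  [ 0  0   1  0  -2   4 ]
  [ 0  0   0  1   2  -1 ]
  [ 0  0  -1  0   2  -4 ]
R4 → R4 + R2
  [ 1  4  0  0   4  -1 ]
  [ 0  0  1  0  -2   4 ]
  [ 0  0  0  1   2  -1 ]
  [ 0  0  0  0   0   0 ]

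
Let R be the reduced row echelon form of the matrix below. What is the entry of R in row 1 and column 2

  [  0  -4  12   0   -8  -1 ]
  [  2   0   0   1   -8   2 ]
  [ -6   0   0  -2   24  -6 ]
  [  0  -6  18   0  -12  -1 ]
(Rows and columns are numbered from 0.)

Swap ρ1 and ρ2.
  [  2   0   0   1   -8   2 ]
  [  0  -4  12   0   -8  -1 ]
  [ -6   0   0  -2   24  -6 ]
  [  0  -6  18   0  -12  -1 ]
Multiply ρ1 by 1/2.
  [  1   0   0  1/2   -4   1 ]
  [  0  -4  12    0   -8  -1 ]
  [ -6   0   0   -2   24  -6 ]
  [  0  -6  18    0  -12  -1 ]
Add 6 times ρ1 to ρ3.
  [ 1   0   0  1/2   -4   1 ]
  [ 0  -4  12    0   -8  -1 ]
  [ 0   0   0    1    0   0 ]
  [ 0  -6  18    0  -12  -1 ]
Multiply ρ2 by -1/4.
  [ 1   0   0  1/2   -4    1 ]
  [ 0   1  -3    0    2  1/4 ]
  [ 0   0   0    1    0    0 ]
  [ 0  -6  18    0  -12   -1 ]
Add 6 times ρ2 to ρ4.
  [ 1  0   0  1/2  -4    1 ]
  [ 0  1  -3    0   2  1/4 ]
  [ 0  0   0    1   0    0 ]
  [ 0  0   0    0   0  1/2 ]
Multiply ρ4 by 2.
  [ 1  0   0  1/2  -4    1 ]
  [ 0  1  -3    0   2  1/4 ]
  [ 0  0   0    1   0    0 ]
  [ 0  0   0    0   0    1 ]
Subtract 1/4 times ρ4 from ρ2.
  [ 1  0   0  1/2  -4  1 ]
  [ 0  1  -3    0   2  0 ]
  [ 0  0   0    1   0  0 ]
  [ 0  0   0    0   0  1 ]
Subtract ρ4 from ρ1.
  [ 1  0   0  1/2  -4  0 ]
  [ 0  1  -3    0   2  0 ]
  [ 0  0   0    1   0  0 ]
  [ 0  0   0    0   0  1 ]
Subtract 1/2 times ρ3 from ρ1.
  [ 1  0   0  0  -4  0 ]
  [ 0  1  -3  0   2  0 ]
  [ 0  0   0  1   0  0 ]
  [ 0  0   0  0   0  1 ]

-3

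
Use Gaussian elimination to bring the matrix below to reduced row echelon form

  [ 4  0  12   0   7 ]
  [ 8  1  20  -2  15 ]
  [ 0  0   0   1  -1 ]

[[1, 0, 3, 0, 7/4], [0, 1, -4, 0, -1], [0, 0, 0, 1, -1]]

R1 := 1/4·R1
  [ 1  0   3   0  7/4 ]
  [ 8  1  20  -2   15 ]
  [ 0  0   0   1   -1 ]
R2 := R2 − 8·R1
  [ 1  0   3   0  7/4 ]
  [ 0  1  -4  -2    1 ]
  [ 0  0   0   1   -1 ]
R2 := R2 + 2·R3
  [ 1  0   3  0  7/4 ]
  [ 0  1  -4  0   -1 ]
  [ 0  0   0  1   -1 ]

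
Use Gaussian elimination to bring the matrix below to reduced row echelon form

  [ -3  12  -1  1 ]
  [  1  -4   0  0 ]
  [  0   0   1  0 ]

[[1, -4, 0, 0], [0, 0, 1, 0], [0, 0, 0, 1]]

R1 := -1/3·R1
  [ 1  -4  1/3  -1/3 ]
  [ 1  -4    0     0 ]
  [ 0   0    1     0 ]
R2 := R2 − R1
  [ 1  -4   1/3  -1/3 ]
  [ 0   0  -1/3   1/3 ]
  [ 0   0     1     0 ]
R2 := -3·R2
  [ 1  -4  1/3  -1/3 ]
  [ 0   0    1    -1 ]
  [ 0   0    1     0 ]
R3 := R3 − R2
  [ 1  -4  1/3  -1/3 ]
  [ 0   0    1    -1 ]
  [ 0   0    0     1 ]
R2 := R2 + R3
  [ 1  -4  1/3  -1/3 ]
  [ 0   0    1     0 ]
  [ 0   0    0     1 ]
R1 := R1 + 1/3·R3
  [ 1  -4  1/3  0 ]
  [ 0   0    1  0 ]
  [ 0   0    0  1 ]
R1 := R1 − 1/3·R2
  [ 1  -4  0  0 ]
  [ 0   0  1  0 ]
  [ 0   0  0  1 ]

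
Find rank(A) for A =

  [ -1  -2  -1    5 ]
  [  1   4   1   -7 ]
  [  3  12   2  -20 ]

rank = 3

R1 := -1·R1
R2 := R2 − R1
R3 := R3 − 3·R1
R2 := 1/2·R2
R3 := R3 − 6·R2
R3 := -1·R3
R1 := R1 − R3
R1 := R1 − 2·R2
The reduced form has 3 nonzero rows.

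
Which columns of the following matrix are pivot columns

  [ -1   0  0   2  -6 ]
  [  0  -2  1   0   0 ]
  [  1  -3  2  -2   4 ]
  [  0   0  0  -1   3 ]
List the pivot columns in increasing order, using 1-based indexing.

R1 := -1·R1
  [ 1   0  0  -2  6 ]
  [ 0  -2  1   0  0 ]
  [ 1  -3  2  -2  4 ]
  [ 0   0  0  -1  3 ]
R3 := R3 − R1
  [ 1   0  0  -2   6 ]
  [ 0  -2  1   0   0 ]
  [ 0  -3  2   0  -2 ]
  [ 0   0  0  -1   3 ]
R2 := -1/2·R2
  [ 1   0     0  -2   6 ]
  [ 0   1  -1/2   0   0 ]
  [ 0  -3     2   0  -2 ]
  [ 0   0     0  -1   3 ]
R3 := R3 + 3·R2
  [ 1  0     0  -2   6 ]
  [ 0  1  -1/2   0   0 ]
  [ 0  0   1/2   0  -2 ]
  [ 0  0     0  -1   3 ]
R3 := 2·R3
  [ 1  0     0  -2   6 ]
  [ 0  1  -1/2   0   0 ]
  [ 0  0     1   0  -4 ]
  [ 0  0     0  -1   3 ]
R4 := -1·R4
  [ 1  0     0  -2   6 ]
  [ 0  1  -1/2   0   0 ]
  [ 0  0     1   0  -4 ]
  [ 0  0     0   1  -3 ]
R1 := R1 + 2·R4
  [ 1  0     0  0   0 ]
  [ 0  1  -1/2  0   0 ]
  [ 0  0     1  0  -4 ]
  [ 0  0     0  1  -3 ]
R2 := R2 + 1/2·R3
  [ 1  0  0  0   0 ]
  [ 0  1  0  0  -2 ]
  [ 0  0  1  0  -4 ]
  [ 0  0  0  1  -3 ]
Pivot columns are the columns containing a leading 1.

1, 2, 3, 4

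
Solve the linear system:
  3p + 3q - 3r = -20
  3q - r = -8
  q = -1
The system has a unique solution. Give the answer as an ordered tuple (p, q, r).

(-2/3, -1, 5)

Form the augmented matrix and row-reduce:
  [ 3  3  -3  |  -20 ]
  [ 0  3  -1  |   -8 ]
  [ 0  1   0  |   -1 ]
Multiply r1 by 1/3.
  [ 1  1  -1  |  -20/3 ]
  [ 0  3  -1  |     -8 ]
  [ 0  1   0  |     -1 ]
Multiply r2 by 1/3.
  [ 1  1    -1  |  -20/3 ]
  [ 0  1  -1/3  |   -8/3 ]
  [ 0  1     0  |     -1 ]
Subtract r2 from r3.
  [ 1  1    -1  |  -20/3 ]
  [ 0  1  -1/3  |   -8/3 ]
  [ 0  0   1/3  |    5/3 ]
Multiply r3 by 3.
  [ 1  1    -1  |  -20/3 ]
  [ 0  1  -1/3  |   -8/3 ]
  [ 0  0     1  |      5 ]
Add 1/3 times r3 to r2.
  [ 1  1  -1  |  -20/3 ]
  [ 0  1   0  |     -1 ]
  [ 0  0   1  |      5 ]
Add r3 to r1.
  [ 1  1  0  |  -5/3 ]
  [ 0  1  0  |    -1 ]
  [ 0  0  1  |     5 ]
Subtract r2 from r1.
  [ 1  0  0  |  -2/3 ]
  [ 0  1  0  |    -1 ]
  [ 0  0  1  |     5 ]
Reading off the last column: p = -2/3, q = -1, r = 5.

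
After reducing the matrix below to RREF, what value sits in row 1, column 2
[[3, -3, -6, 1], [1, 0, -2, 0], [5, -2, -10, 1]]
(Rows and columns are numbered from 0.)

Multiply R1 by 1/3.
  [ 1  -1   -2  1/3 ]
  [ 1   0   -2    0 ]
  [ 5  -2  -10    1 ]
Subtract R1 from R2.
  [ 1  -1   -2   1/3 ]
  [ 0   1    0  -1/3 ]
  [ 5  -2  -10     1 ]
Subtract 5 times R1 from R3.
  [ 1  -1  -2   1/3 ]
  [ 0   1   0  -1/3 ]
  [ 0   3   0  -2/3 ]
Subtract 3 times R2 from R3.
  [ 1  -1  -2   1/3 ]
  [ 0   1   0  -1/3 ]
  [ 0   0   0   1/3 ]
Multiply R3 by 3.
  [ 1  -1  -2   1/3 ]
  [ 0   1   0  -1/3 ]
  [ 0   0   0     1 ]
Add 1/3 times R3 to R2.
  [ 1  -1  -2  1/3 ]
  [ 0   1   0    0 ]
  [ 0   0   0    1 ]
Subtract 1/3 times R3 from R1.
  [ 1  -1  -2  0 ]
  [ 0   1   0  0 ]
  [ 0   0   0  1 ]
Add R2 to R1.
  [ 1  0  -2  0 ]
  [ 0  1   0  0 ]
  [ 0  0   0  1 ]

0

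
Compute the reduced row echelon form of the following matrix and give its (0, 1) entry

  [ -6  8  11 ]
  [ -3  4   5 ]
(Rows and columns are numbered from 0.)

ρ1 -> -1/6·ρ1
  [  1  -4/3  -11/6 ]
  [ -3     4      5 ]
ρ2 -> ρ2 + 3·ρ1
  [ 1  -4/3  -11/6 ]
  [ 0     0   -1/2 ]
ρ2 -> -2·ρ2
  [ 1  -4/3  -11/6 ]
  [ 0     0      1 ]
ρ1 -> ρ1 + 11/6·ρ2
  [ 1  -4/3  0 ]
  [ 0     0  1 ]

-4/3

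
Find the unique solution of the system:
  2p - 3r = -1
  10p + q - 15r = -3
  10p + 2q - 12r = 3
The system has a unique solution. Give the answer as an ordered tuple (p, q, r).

(3/2, 2, 4/3)

Form the augmented matrix and row-reduce:
  [  2  0   -3  |  -1 ]
  [ 10  1  -15  |  -3 ]
  [ 10  2  -12  |   3 ]
Multiply r1 by 1/2.
  [  1  0  -3/2  |  -1/2 ]
  [ 10  1   -15  |    -3 ]
  [ 10  2   -12  |     3 ]
Subtract 10 times r1 from r2.
  [  1  0  -3/2  |  -1/2 ]
  [  0  1     0  |     2 ]
  [ 10  2   -12  |     3 ]
Subtract 10 times r1 from r3.
  [ 1  0  -3/2  |  -1/2 ]
  [ 0  1     0  |     2 ]
  [ 0  2     3  |     8 ]
Subtract 2 times r2 from r3.
  [ 1  0  -3/2  |  -1/2 ]
  [ 0  1     0  |     2 ]
  [ 0  0     3  |     4 ]
Multiply r3 by 1/3.
  [ 1  0  -3/2  |  -1/2 ]
  [ 0  1     0  |     2 ]
  [ 0  0     1  |   4/3 ]
Add 3/2 times r3 to r1.
  [ 1  0  0  |  3/2 ]
  [ 0  1  0  |    2 ]
  [ 0  0  1  |  4/3 ]
Reading off the last column: p = 3/2, q = 2, r = 4/3.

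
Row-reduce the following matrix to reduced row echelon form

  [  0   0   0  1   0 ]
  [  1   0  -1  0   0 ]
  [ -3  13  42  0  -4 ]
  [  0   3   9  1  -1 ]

[[1, 0, -1, 0, 0], [0, 1, 3, 0, 0], [0, 0, 0, 1, 0], [0, 0, 0, 0, 1]]

R1 ↔ R2
  [  1   0  -1  0   0 ]
  [  0   0   0  1   0 ]
  [ -3  13  42  0  -4 ]
  [  0   3   9  1  -1 ]
R3 ← R3 + 3·R1
  [ 1   0  -1  0   0 ]
  [ 0   0   0  1   0 ]
  [ 0  13  39  0  -4 ]
  [ 0   3   9  1  -1 ]
R2 ↔ R3
  [ 1   0  -1  0   0 ]
  [ 0  13  39  0  -4 ]
  [ 0   0   0  1   0 ]
  [ 0   3   9  1  -1 ]
R2 ← 1/13·R2
  [ 1  0  -1  0      0 ]
  [ 0  1   3  0  -4/13 ]
  [ 0  0   0  1      0 ]
  [ 0  3   9  1     -1 ]
R4 ← R4 − 3·R2
  [ 1  0  -1  0      0 ]
  [ 0  1   3  0  -4/13 ]
  [ 0  0   0  1      0 ]
  [ 0  0   0  1  -1/13 ]
R4 ← R4 − R3
  [ 1  0  -1  0      0 ]
  [ 0  1   3  0  -4/13 ]
  [ 0  0   0  1      0 ]
  [ 0  0   0  0  -1/13 ]
R4 ← -13·R4
  [ 1  0  -1  0      0 ]
  [ 0  1   3  0  -4/13 ]
  [ 0  0   0  1      0 ]
  [ 0  0   0  0      1 ]
R2 ← R2 + 4/13·R4
  [ 1  0  -1  0  0 ]
  [ 0  1   3  0  0 ]
  [ 0  0   0  1  0 ]
  [ 0  0   0  0  1 ]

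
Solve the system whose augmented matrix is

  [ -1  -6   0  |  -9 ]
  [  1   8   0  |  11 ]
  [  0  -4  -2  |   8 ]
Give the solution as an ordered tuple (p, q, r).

(3, 1, -6)

R1 ← -1·R1
  [ 1   6   0  |   9 ]
  [ 1   8   0  |  11 ]
  [ 0  -4  -2  |   8 ]
R2 ← R2 − R1
  [ 1   6   0  |  9 ]
  [ 0   2   0  |  2 ]
  [ 0  -4  -2  |  8 ]
R2 ← 1/2·R2
  [ 1   6   0  |  9 ]
  [ 0   1   0  |  1 ]
  [ 0  -4  -2  |  8 ]
R3 ← R3 + 4·R2
  [ 1  6   0  |   9 ]
  [ 0  1   0  |   1 ]
  [ 0  0  -2  |  12 ]
R3 ← -1/2·R3
  [ 1  6  0  |   9 ]
  [ 0  1  0  |   1 ]
  [ 0  0  1  |  -6 ]
R1 ← R1 − 6·R2
  [ 1  0  0  |   3 ]
  [ 0  1  0  |   1 ]
  [ 0  0  1  |  -6 ]
Reading off the last column: p = 3, q = 1, r = -6.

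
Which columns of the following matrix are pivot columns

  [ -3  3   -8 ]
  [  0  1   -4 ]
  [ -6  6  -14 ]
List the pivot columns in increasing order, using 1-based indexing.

R1 := -1/3·R1
  [  1  -1  8/3 ]
  [  0   1   -4 ]
  [ -6   6  -14 ]
R3 := R3 + 6·R1
  [ 1  -1  8/3 ]
  [ 0   1   -4 ]
  [ 0   0    2 ]
R3 := 1/2·R3
  [ 1  -1  8/3 ]
  [ 0   1   -4 ]
  [ 0   0    1 ]
R2 := R2 + 4·R3
  [ 1  -1  8/3 ]
  [ 0   1    0 ]
  [ 0   0    1 ]
R1 := R1 − 8/3·R3
  [ 1  -1  0 ]
  [ 0   1  0 ]
  [ 0   0  1 ]
R1 := R1 + R2
  [ 1  0  0 ]
  [ 0  1  0 ]
  [ 0  0  1 ]
Pivot columns are the columns containing a leading 1.

1, 2, 3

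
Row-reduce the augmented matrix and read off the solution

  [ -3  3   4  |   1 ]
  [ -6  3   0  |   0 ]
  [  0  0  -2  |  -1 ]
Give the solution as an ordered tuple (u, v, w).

Multiply ρ1 by -1/3.
  [  1  -1  -4/3  |  -1/3 ]
  [ -6   3     0  |     0 ]
  [  0   0    -2  |    -1 ]
Add 6 times ρ1 to ρ2.
  [ 1  -1  -4/3  |  -1/3 ]
  [ 0  -3    -8  |    -2 ]
  [ 0   0    -2  |    -1 ]
Multiply ρ2 by -1/3.
  [ 1  -1  -4/3  |  -1/3 ]
  [ 0   1   8/3  |   2/3 ]
  [ 0   0    -2  |    -1 ]
Multiply ρ3 by -1/2.
  [ 1  -1  -4/3  |  -1/3 ]
  [ 0   1   8/3  |   2/3 ]
  [ 0   0     1  |   1/2 ]
Subtract 8/3 times ρ3 from ρ2.
  [ 1  -1  -4/3  |  -1/3 ]
  [ 0   1     0  |  -2/3 ]
  [ 0   0     1  |   1/2 ]
Add 4/3 times ρ3 to ρ1.
  [ 1  -1  0  |   1/3 ]
  [ 0   1  0  |  -2/3 ]
  [ 0   0  1  |   1/2 ]
Add ρ2 to ρ1.
  [ 1  0  0  |  -1/3 ]
  [ 0  1  0  |  -2/3 ]
  [ 0  0  1  |   1/2 ]
Reading off the last column: u = -1/3, v = -2/3, w = 1/2.

(-1/3, -2/3, 1/2)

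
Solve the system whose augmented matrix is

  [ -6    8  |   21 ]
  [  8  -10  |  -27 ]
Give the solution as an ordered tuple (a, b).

Multiply R1 by -1/6.
  [ 1  -4/3  |  -7/2 ]
  [ 8   -10  |   -27 ]
Subtract 8 times R1 from R2.
  [ 1  -4/3  |  -7/2 ]
  [ 0   2/3  |     1 ]
Multiply R2 by 3/2.
  [ 1  -4/3  |  -7/2 ]
  [ 0     1  |   3/2 ]
Add 4/3 times R2 to R1.
  [ 1  0  |  -3/2 ]
  [ 0  1  |   3/2 ]
Reading off the last column: a = -3/2, b = 3/2.

(-3/2, 3/2)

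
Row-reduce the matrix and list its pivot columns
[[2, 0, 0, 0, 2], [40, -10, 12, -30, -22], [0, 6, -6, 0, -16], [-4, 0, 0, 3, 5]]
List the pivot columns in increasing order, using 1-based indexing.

Multiply r1 by 1/2.
  [  1    0   0    0    1 ]
  [ 40  -10  12  -30  -22 ]
  [  0    6  -6    0  -16 ]
  [ -4    0   0    3    5 ]
Subtract 40 times r1 from r2.
  [  1    0   0    0    1 ]
  [  0  -10  12  -30  -62 ]
  [  0    6  -6    0  -16 ]
  [ -4    0   0    3    5 ]
Add 4 times r1 to r4.
  [ 1    0   0    0    1 ]
  [ 0  -10  12  -30  -62 ]
  [ 0    6  -6    0  -16 ]
  [ 0    0   0    3    9 ]
Multiply r2 by -1/10.
  [ 1  0     0  0     1 ]
  [ 0  1  -6/5  3  31/5 ]
  [ 0  6    -6  0   -16 ]
  [ 0  0     0  3     9 ]
Subtract 6 times r2 from r3.
  [ 1  0     0    0       1 ]
  [ 0  1  -6/5    3    31/5 ]
  [ 0  0   6/5  -18  -266/5 ]
  [ 0  0     0    3       9 ]
Multiply r3 by 5/6.
  [ 1  0     0    0       1 ]
  [ 0  1  -6/5    3    31/5 ]
  [ 0  0     1  -15  -133/3 ]
  [ 0  0     0    3       9 ]
Multiply r4 by 1/3.
  [ 1  0     0    0       1 ]
  [ 0  1  -6/5    3    31/5 ]
  [ 0  0     1  -15  -133/3 ]
  [ 0  0     0    1       3 ]
Add 15 times r4 to r3.
  [ 1  0     0  0     1 ]
  [ 0  1  -6/5  3  31/5 ]
  [ 0  0     1  0   2/3 ]
  [ 0  0     0  1     3 ]
Subtract 3 times r4 from r2.
  [ 1  0     0  0      1 ]
  [ 0  1  -6/5  0  -14/5 ]
  [ 0  0     1  0    2/3 ]
  [ 0  0     0  1      3 ]
Add 6/5 times r3 to r2.
  [ 1  0  0  0    1 ]
  [ 0  1  0  0   -2 ]
  [ 0  0  1  0  2/3 ]
  [ 0  0  0  1    3 ]
Pivot columns are the columns containing a leading 1.

1, 2, 3, 4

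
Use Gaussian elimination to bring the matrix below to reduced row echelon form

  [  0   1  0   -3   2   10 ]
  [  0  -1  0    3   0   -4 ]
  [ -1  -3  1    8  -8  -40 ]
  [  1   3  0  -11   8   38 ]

[[1, 0, 0, -2, 0, 2], [0, 1, 0, -3, 0, 4], [0, 0, 1, -3, 0, -2], [0, 0, 0, 0, 1, 3]]

R1 <-> R3
R1 -> -1·R1
R4 -> R4 − R1
R2 -> -1·R2
R3 -> R3 − R2
R3 <-> R4
R4 -> 1/2·R4
R1 -> R1 − 8·R4
R1 -> R1 + R3
R1 -> R1 − 3·R2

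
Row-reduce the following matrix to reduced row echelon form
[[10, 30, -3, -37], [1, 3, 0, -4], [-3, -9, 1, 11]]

R1 → 1/10·R1
  [  1   3  -3/10  -37/10 ]
  [  1   3      0      -4 ]
  [ -3  -9      1      11 ]
R2 → R2 − R1
  [  1   3  -3/10  -37/10 ]
  [  0   0   3/10   -3/10 ]
  [ -3  -9      1      11 ]
R3 → R3 + 3·R1
  [ 1  3  -3/10  -37/10 ]
  [ 0  0   3/10   -3/10 ]
  [ 0  0   1/10   -1/10 ]
R2 → 10/3·R2
  [ 1  3  -3/10  -37/10 ]
  [ 0  0      1      -1 ]
  [ 0  0   1/10   -1/10 ]
R3 → R3 − 1/10·R2
  [ 1  3  -3/10  -37/10 ]
  [ 0  0      1      -1 ]
  [ 0  0      0       0 ]
R1 → R1 + 3/10·R2
  [ 1  3  0  -4 ]
  [ 0  0  1  -1 ]
  [ 0  0  0   0 ]

[[1, 3, 0, -4], [0, 0, 1, -1], [0, 0, 0, 0]]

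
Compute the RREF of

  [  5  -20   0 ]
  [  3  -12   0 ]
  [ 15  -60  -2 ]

[[1, -4, 0], [0, 0, 1], [0, 0, 0]]

R1 → 1/5·R1
R2 → R2 − 3·R1
R3 → R3 − 15·R1
R2 <=> R3
R2 → -1/2·R2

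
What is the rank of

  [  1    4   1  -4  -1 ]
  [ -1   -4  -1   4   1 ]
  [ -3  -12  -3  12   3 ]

rank = 1

R2 -> R2 + R1
R3 -> R3 + 3·R1
The reduced form has 1 nonzero row.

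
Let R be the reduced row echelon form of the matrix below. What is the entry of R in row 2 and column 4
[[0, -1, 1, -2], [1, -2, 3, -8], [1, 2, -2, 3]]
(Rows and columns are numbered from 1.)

-1

Swap ρ1 and ρ2.
  [ 1  -2   3  -8 ]
  [ 0  -1   1  -2 ]
  [ 1   2  -2   3 ]
Subtract ρ1 from ρ3.
  [ 1  -2   3  -8 ]
  [ 0  -1   1  -2 ]
  [ 0   4  -5  11 ]
Multiply ρ2 by -1.
  [ 1  -2   3  -8 ]
  [ 0   1  -1   2 ]
  [ 0   4  -5  11 ]
Subtract 4 times ρ2 from ρ3.
  [ 1  -2   3  -8 ]
  [ 0   1  -1   2 ]
  [ 0   0  -1   3 ]
Multiply ρ3 by -1.
  [ 1  -2   3  -8 ]
  [ 0   1  -1   2 ]
  [ 0   0   1  -3 ]
Add ρ3 to ρ2.
  [ 1  -2  3  -8 ]
  [ 0   1  0  -1 ]
  [ 0   0  1  -3 ]
Subtract 3 times ρ3 from ρ1.
  [ 1  -2  0   1 ]
  [ 0   1  0  -1 ]
  [ 0   0  1  -3 ]
Add 2 times ρ2 to ρ1.
  [ 1  0  0  -1 ]
  [ 0  1  0  -1 ]
  [ 0  0  1  -3 ]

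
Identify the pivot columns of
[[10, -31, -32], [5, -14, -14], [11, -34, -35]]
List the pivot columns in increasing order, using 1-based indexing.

1, 2, 3

Multiply R1 by 1/10.
  [  1  -31/10  -16/5 ]
  [  5     -14    -14 ]
  [ 11     -34    -35 ]
Subtract 5 times R1 from R2.
  [  1  -31/10  -16/5 ]
  [  0     3/2      2 ]
  [ 11     -34    -35 ]
Subtract 11 times R1 from R3.
  [ 1  -31/10  -16/5 ]
  [ 0     3/2      2 ]
  [ 0    1/10    1/5 ]
Multiply R2 by 2/3.
  [ 1  -31/10  -16/5 ]
  [ 0       1    4/3 ]
  [ 0    1/10    1/5 ]
Subtract 1/10 times R2 from R3.
  [ 1  -31/10  -16/5 ]
  [ 0       1    4/3 ]
  [ 0       0   1/15 ]
Multiply R3 by 15.
  [ 1  -31/10  -16/5 ]
  [ 0       1    4/3 ]
  [ 0       0      1 ]
Subtract 4/3 times R3 from R2.
  [ 1  -31/10  -16/5 ]
  [ 0       1      0 ]
  [ 0       0      1 ]
Add 16/5 times R3 to R1.
  [ 1  -31/10  0 ]
  [ 0       1  0 ]
  [ 0       0  1 ]
Add 31/10 times R2 to R1.
  [ 1  0  0 ]
  [ 0  1  0 ]
  [ 0  0  1 ]
Pivot columns are the columns containing a leading 1.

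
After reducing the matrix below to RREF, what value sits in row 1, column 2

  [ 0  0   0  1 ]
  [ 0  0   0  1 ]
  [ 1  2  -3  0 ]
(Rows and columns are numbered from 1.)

ρ1 ↔ ρ3
  [ 1  2  -3  0 ]
  [ 0  0   0  1 ]
  [ 0  0   0  1 ]
ρ3 -> ρ3 − ρ2
  [ 1  2  -3  0 ]
  [ 0  0   0  1 ]
  [ 0  0   0  0 ]

2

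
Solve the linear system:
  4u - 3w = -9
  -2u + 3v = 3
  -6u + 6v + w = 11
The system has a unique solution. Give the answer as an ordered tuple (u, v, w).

(-3, -1, -1)

Form the augmented matrix and row-reduce:
  [  4  0  -3  |  -9 ]
  [ -2  3   0  |   3 ]
  [ -6  6   1  |  11 ]
Multiply R1 by 1/4.
  [  1  0  -3/4  |  -9/4 ]
  [ -2  3     0  |     3 ]
  [ -6  6     1  |    11 ]
Add 2 times R1 to R2.
  [  1  0  -3/4  |  -9/4 ]
  [  0  3  -3/2  |  -3/2 ]
  [ -6  6     1  |    11 ]
Add 6 times R1 to R3.
  [ 1  0  -3/4  |  -9/4 ]
  [ 0  3  -3/2  |  -3/2 ]
  [ 0  6  -7/2  |  -5/2 ]
Multiply R2 by 1/3.
  [ 1  0  -3/4  |  -9/4 ]
  [ 0  1  -1/2  |  -1/2 ]
  [ 0  6  -7/2  |  -5/2 ]
Subtract 6 times R2 from R3.
  [ 1  0  -3/4  |  -9/4 ]
  [ 0  1  -1/2  |  -1/2 ]
  [ 0  0  -1/2  |   1/2 ]
Multiply R3 by -2.
  [ 1  0  -3/4  |  -9/4 ]
  [ 0  1  -1/2  |  -1/2 ]
  [ 0  0     1  |    -1 ]
Add 1/2 times R3 to R2.
  [ 1  0  -3/4  |  -9/4 ]
  [ 0  1     0  |    -1 ]
  [ 0  0     1  |    -1 ]
Add 3/4 times R3 to R1.
  [ 1  0  0  |  -3 ]
  [ 0  1  0  |  -1 ]
  [ 0  0  1  |  -1 ]
Reading off the last column: u = -3, v = -1, w = -1.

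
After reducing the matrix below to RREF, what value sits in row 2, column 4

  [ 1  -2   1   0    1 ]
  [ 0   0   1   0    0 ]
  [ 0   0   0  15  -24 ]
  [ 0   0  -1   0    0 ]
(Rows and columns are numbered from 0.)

R4 := R4 + R2
  [ 1  -2  1   0    1 ]
  [ 0   0  1   0    0 ]
  [ 0   0  0  15  -24 ]
  [ 0   0  0   0    0 ]
R3 := 1/15·R3
  [ 1  -2  1  0     1 ]
  [ 0   0  1  0     0 ]
  [ 0   0  0  1  -8/5 ]
  [ 0   0  0  0     0 ]
R1 := R1 − R2
  [ 1  -2  0  0     1 ]
  [ 0   0  1  0     0 ]
  [ 0   0  0  1  -8/5 ]
  [ 0   0  0  0     0 ]

-8/5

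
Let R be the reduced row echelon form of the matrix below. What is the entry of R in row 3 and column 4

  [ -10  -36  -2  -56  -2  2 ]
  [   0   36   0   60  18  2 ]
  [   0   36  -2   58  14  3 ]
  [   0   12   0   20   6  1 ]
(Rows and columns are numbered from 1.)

1

R1 := -1/10·R1
  [ 1  18/5  1/5  28/5  1/5  -1/5 ]
  [ 0    36    0    60   18     2 ]
  [ 0    36   -2    58   14     3 ]
  [ 0    12    0    20    6     1 ]
R2 := 1/36·R2
  [ 1  18/5  1/5  28/5  1/5  -1/5 ]
  [ 0     1    0   5/3  1/2  1/18 ]
  [ 0    36   -2    58   14     3 ]
  [ 0    12    0    20    6     1 ]
R3 := R3 − 36·R2
  [ 1  18/5  1/5  28/5  1/5  -1/5 ]
  [ 0     1    0   5/3  1/2  1/18 ]
  [ 0     0   -2    -2   -4     1 ]
  [ 0    12    0    20    6     1 ]
R4 := R4 − 12·R2
  [ 1  18/5  1/5  28/5  1/5  -1/5 ]
  [ 0     1    0   5/3  1/2  1/18 ]
  [ 0     0   -2    -2   -4     1 ]
  [ 0     0    0     0    0   1/3 ]
R3 := -1/2·R3
  [ 1  18/5  1/5  28/5  1/5  -1/5 ]
  [ 0     1    0   5/3  1/2  1/18 ]
  [ 0     0    1     1    2  -1/2 ]
  [ 0     0    0     0    0   1/3 ]
R4 := 3·R4
  [ 1  18/5  1/5  28/5  1/5  -1/5 ]
  [ 0     1    0   5/3  1/2  1/18 ]
  [ 0     0    1     1    2  -1/2 ]
  [ 0     0    0     0    0     1 ]
R3 := R3 + 1/2·R4
  [ 1  18/5  1/5  28/5  1/5  -1/5 ]
  [ 0     1    0   5/3  1/2  1/18 ]
  [ 0     0    1     1    2     0 ]
  [ 0     0    0     0    0     1 ]
R2 := R2 − 1/18·R4
  [ 1  18/5  1/5  28/5  1/5  -1/5 ]
  [ 0     1    0   5/3  1/2     0 ]
  [ 0     0    1     1    2     0 ]
  [ 0     0    0     0    0     1 ]
R1 := R1 + 1/5·R4
  [ 1  18/5  1/5  28/5  1/5  0 ]
  [ 0     1    0   5/3  1/2  0 ]
  [ 0     0    1     1    2  0 ]
  [ 0     0    0     0    0  1 ]
R1 := R1 − 1/5·R3
  [ 1  18/5  0  27/5  -1/5  0 ]
  [ 0     1  0   5/3   1/2  0 ]
  [ 0     0  1     1     2  0 ]
  [ 0     0  0     0     0  1 ]
R1 := R1 − 18/5·R2
  [ 1  0  0  -3/5   -2  0 ]
  [ 0  1  0   5/3  1/2  0 ]
  [ 0  0  1     1    2  0 ]
  [ 0  0  0     0    0  1 ]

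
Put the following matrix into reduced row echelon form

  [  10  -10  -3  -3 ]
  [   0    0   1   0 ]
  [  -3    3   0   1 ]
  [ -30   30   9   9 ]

[[1, -1, 0, 0], [0, 0, 1, 0], [0, 0, 0, 1], [0, 0, 0, 0]]

R1 → 1/10·R1
  [   1  -1  -3/10  -3/10 ]
  [   0   0      1      0 ]
  [  -3   3      0      1 ]
  [ -30  30      9      9 ]
R3 → R3 + 3·R1
  [   1  -1  -3/10  -3/10 ]
  [   0   0      1      0 ]
  [   0   0  -9/10   1/10 ]
  [ -30  30      9      9 ]
R4 → R4 + 30·R1
  [ 1  -1  -3/10  -3/10 ]
  [ 0   0      1      0 ]
  [ 0   0  -9/10   1/10 ]
  [ 0   0      0      0 ]
R3 → R3 + 9/10·R2
  [ 1  -1  -3/10  -3/10 ]
  [ 0   0      1      0 ]
  [ 0   0      0   1/10 ]
  [ 0   0      0      0 ]
R3 → 10·R3
  [ 1  -1  -3/10  -3/10 ]
  [ 0   0      1      0 ]
  [ 0   0      0      1 ]
  [ 0   0      0      0 ]
R1 → R1 + 3/10·R3
  [ 1  -1  -3/10  0 ]
  [ 0   0      1  0 ]
  [ 0   0      0  1 ]
  [ 0   0      0  0 ]
R1 → R1 + 3/10·R2
  [ 1  -1  0  0 ]
  [ 0   0  1  0 ]
  [ 0   0  0  1 ]
  [ 0   0  0  0 ]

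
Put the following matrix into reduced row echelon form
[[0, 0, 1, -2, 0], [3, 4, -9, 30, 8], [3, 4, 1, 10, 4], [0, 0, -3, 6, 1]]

[[1, 4/3, 0, 4, 0], [0, 0, 1, -2, 0], [0, 0, 0, 0, 1], [0, 0, 0, 0, 0]]

R1 ↔ R2
  [ 3  4  -9  30  8 ]
  [ 0  0   1  -2  0 ]
  [ 3  4   1  10  4 ]
  [ 0  0  -3   6  1 ]
R1 -> 1/3·R1
  [ 1  4/3  -3  10  8/3 ]
  [ 0    0   1  -2    0 ]
  [ 3    4   1  10    4 ]
  [ 0    0  -3   6    1 ]
R3 -> R3 − 3·R1
  [ 1  4/3  -3   10  8/3 ]
  [ 0    0   1   -2    0 ]
  [ 0    0  10  -20   -4 ]
  [ 0    0  -3    6    1 ]
R3 -> R3 − 10·R2
  [ 1  4/3  -3  10  8/3 ]
  [ 0    0   1  -2    0 ]
  [ 0    0   0   0   -4 ]
  [ 0    0  -3   6    1 ]
R4 -> R4 + 3·R2
  [ 1  4/3  -3  10  8/3 ]
  [ 0    0   1  -2    0 ]
  [ 0    0   0   0   -4 ]
  [ 0    0   0   0    1 ]
R3 -> -1/4·R3
  [ 1  4/3  -3  10  8/3 ]
  [ 0    0   1  -2    0 ]
  [ 0    0   0   0    1 ]
  [ 0    0   0   0    1 ]
R4 -> R4 − R3
  [ 1  4/3  -3  10  8/3 ]
  [ 0    0   1  -2    0 ]
  [ 0    0   0   0    1 ]
  [ 0    0   0   0    0 ]
R1 -> R1 − 8/3·R3
  [ 1  4/3  -3  10  0 ]
  [ 0    0   1  -2  0 ]
  [ 0    0   0   0  1 ]
  [ 0    0   0   0  0 ]
R1 -> R1 + 3·R2
  [ 1  4/3  0   4  0 ]
  [ 0    0  1  -2  0 ]
  [ 0    0  0   0  1 ]
  [ 0    0  0   0  0 ]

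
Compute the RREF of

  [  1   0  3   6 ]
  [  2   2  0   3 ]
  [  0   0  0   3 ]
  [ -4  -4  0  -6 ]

[[1, 0, 3, 0], [0, 1, -3, 0], [0, 0, 0, 1], [0, 0, 0, 0]]

R2 := R2 − 2·R1
  [  1   0   3   6 ]
  [  0   2  -6  -9 ]
  [  0   0   0   3 ]
  [ -4  -4   0  -6 ]
R4 := R4 + 4·R1
  [ 1   0   3   6 ]
  [ 0   2  -6  -9 ]
  [ 0   0   0   3 ]
  [ 0  -4  12  18 ]
R2 := 1/2·R2
  [ 1   0   3     6 ]
  [ 0   1  -3  -9/2 ]
  [ 0   0   0     3 ]
  [ 0  -4  12    18 ]
R4 := R4 + 4·R2
  [ 1  0   3     6 ]
  [ 0  1  -3  -9/2 ]
  [ 0  0   0     3 ]
  [ 0  0   0     0 ]
R3 := 1/3·R3
  [ 1  0   3     6 ]
  [ 0  1  -3  -9/2 ]
  [ 0  0   0     1 ]
  [ 0  0   0     0 ]
R2 := R2 + 9/2·R3
  [ 1  0   3  6 ]
  [ 0  1  -3  0 ]
  [ 0  0   0  1 ]
  [ 0  0   0  0 ]
R1 := R1 − 6·R3
  [ 1  0   3  0 ]
  [ 0  1  -3  0 ]
  [ 0  0   0  1 ]
  [ 0  0   0  0 ]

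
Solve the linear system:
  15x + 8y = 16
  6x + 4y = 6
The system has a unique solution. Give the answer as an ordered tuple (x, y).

(4/3, -1/2)

Form the augmented matrix and row-reduce:
  [ 15  8  |  16 ]
  [  6  4  |   6 ]
r1 -> 1/15·r1
r2 -> r2 − 6·r1
r2 -> 5/4·r2
r1 -> r1 − 8/15·r2
Reading off the last column: x = 4/3, y = -1/2.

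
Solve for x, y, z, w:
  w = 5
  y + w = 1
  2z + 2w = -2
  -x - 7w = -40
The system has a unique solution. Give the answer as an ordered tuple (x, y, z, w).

Form the augmented matrix and row-reduce:
  [  0  0  0   1  |    5 ]
  [  0  1  0   1  |    1 ]
  [  0  0  2   2  |   -2 ]
  [ -1  0  0  -7  |  -40 ]
ρ1 <=> ρ4
  [ -1  0  0  -7  |  -40 ]
  [  0  1  0   1  |    1 ]
  [  0  0  2   2  |   -2 ]
  [  0  0  0   1  |    5 ]
ρ1 → -1·ρ1
  [ 1  0  0  7  |  40 ]
  [ 0  1  0  1  |   1 ]
  [ 0  0  2  2  |  -2 ]
  [ 0  0  0  1  |   5 ]
ρ3 → 1/2·ρ3
  [ 1  0  0  7  |  40 ]
  [ 0  1  0  1  |   1 ]
  [ 0  0  1  1  |  -1 ]
  [ 0  0  0  1  |   5 ]
ρ3 → ρ3 − ρ4
  [ 1  0  0  7  |  40 ]
  [ 0  1  0  1  |   1 ]
  [ 0  0  1  0  |  -6 ]
  [ 0  0  0  1  |   5 ]
ρ2 → ρ2 − ρ4
  [ 1  0  0  7  |  40 ]
  [ 0  1  0  0  |  -4 ]
  [ 0  0  1  0  |  -6 ]
  [ 0  0  0  1  |   5 ]
ρ1 → ρ1 − 7·ρ4
  [ 1  0  0  0  |   5 ]
  [ 0  1  0  0  |  -4 ]
  [ 0  0  1  0  |  -6 ]
  [ 0  0  0  1  |   5 ]
Reading off the last column: x = 5, y = -4, z = -6, w = 5.

(5, -4, -6, 5)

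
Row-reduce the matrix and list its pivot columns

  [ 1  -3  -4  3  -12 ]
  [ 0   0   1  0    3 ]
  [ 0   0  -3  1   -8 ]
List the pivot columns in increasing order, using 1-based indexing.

1, 3, 4

Add 3 times R2 to R3.
  [ 1  -3  -4  3  -12 ]
  [ 0   0   1  0    3 ]
  [ 0   0   0  1    1 ]
Subtract 3 times R3 from R1.
  [ 1  -3  -4  0  -15 ]
  [ 0   0   1  0    3 ]
  [ 0   0   0  1    1 ]
Add 4 times R2 to R1.
  [ 1  -3  0  0  -3 ]
  [ 0   0  1  0   3 ]
  [ 0   0  0  1   1 ]
Pivot columns are the columns containing a leading 1.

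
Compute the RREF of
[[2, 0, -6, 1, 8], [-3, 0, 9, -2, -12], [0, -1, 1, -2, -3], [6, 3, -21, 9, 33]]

r1 ← 1/2·r1
  [  1   0   -3  1/2    4 ]
  [ -3   0    9   -2  -12 ]
  [  0  -1    1   -2   -3 ]
  [  6   3  -21    9   33 ]
r2 ← r2 + 3·r1
  [ 1   0   -3   1/2   4 ]
  [ 0   0    0  -1/2   0 ]
  [ 0  -1    1    -2  -3 ]
  [ 6   3  -21     9  33 ]
r4 ← r4 − 6·r1
  [ 1   0  -3   1/2   4 ]
  [ 0   0   0  -1/2   0 ]
  [ 0  -1   1    -2  -3 ]
  [ 0   3  -3     6   9 ]
r2 ↔ r3
  [ 1   0  -3   1/2   4 ]
  [ 0  -1   1    -2  -3 ]
  [ 0   0   0  -1/2   0 ]
  [ 0   3  -3     6   9 ]
r2 ← -1·r2
  [ 1  0  -3   1/2  4 ]
  [ 0  1  -1     2  3 ]
  [ 0  0   0  -1/2  0 ]
  [ 0  3  -3     6  9 ]
r4 ← r4 − 3·r2
  [ 1  0  -3   1/2  4 ]
  [ 0  1  -1     2  3 ]
  [ 0  0   0  -1/2  0 ]
  [ 0  0   0     0  0 ]
r3 ← -2·r3
  [ 1  0  -3  1/2  4 ]
  [ 0  1  -1    2  3 ]
  [ 0  0   0    1  0 ]
  [ 0  0   0    0  0 ]
r2 ← r2 − 2·r3
  [ 1  0  -3  1/2  4 ]
  [ 0  1  -1    0  3 ]
  [ 0  0   0    1  0 ]
  [ 0  0   0    0  0 ]
r1 ← r1 − 1/2·r3
  [ 1  0  -3  0  4 ]
  [ 0  1  -1  0  3 ]
  [ 0  0   0  1  0 ]
  [ 0  0   0  0  0 ]

[[1, 0, -3, 0, 4], [0, 1, -1, 0, 3], [0, 0, 0, 1, 0], [0, 0, 0, 0, 0]]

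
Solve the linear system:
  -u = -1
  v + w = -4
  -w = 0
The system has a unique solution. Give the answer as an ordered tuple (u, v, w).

Form the augmented matrix and row-reduce:
  [ -1  0   0  |  -1 ]
  [  0  1   1  |  -4 ]
  [  0  0  -1  |   0 ]
R1 -> -1·R1
  [ 1  0   0  |   1 ]
  [ 0  1   1  |  -4 ]
  [ 0  0  -1  |   0 ]
R3 -> -1·R3
  [ 1  0  0  |   1 ]
  [ 0  1  1  |  -4 ]
  [ 0  0  1  |   0 ]
R2 -> R2 − R3
  [ 1  0  0  |   1 ]
  [ 0  1  0  |  -4 ]
  [ 0  0  1  |   0 ]
Reading off the last column: u = 1, v = -4, w = 0.

(1, -4, 0)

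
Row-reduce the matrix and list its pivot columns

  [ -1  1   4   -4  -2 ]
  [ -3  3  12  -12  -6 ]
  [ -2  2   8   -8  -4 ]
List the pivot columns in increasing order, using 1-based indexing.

1

R1 → -1·R1
  [  1  -1  -4    4   2 ]
  [ -3   3  12  -12  -6 ]
  [ -2   2   8   -8  -4 ]
R2 → R2 + 3·R1
  [  1  -1  -4   4   2 ]
  [  0   0   0   0   0 ]
  [ -2   2   8  -8  -4 ]
R3 → R3 + 2·R1
  [ 1  -1  -4  4  2 ]
  [ 0   0   0  0  0 ]
  [ 0   0   0  0  0 ]
Pivot columns are the columns containing a leading 1.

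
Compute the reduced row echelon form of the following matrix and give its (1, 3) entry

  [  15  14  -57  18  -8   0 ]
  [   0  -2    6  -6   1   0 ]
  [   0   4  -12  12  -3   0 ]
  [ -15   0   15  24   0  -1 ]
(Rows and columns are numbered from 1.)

-1

Multiply ρ1 by 1/15.
  [   1  14/15  -19/5  6/5  -8/15   0 ]
  [   0     -2      6   -6      1   0 ]
  [   0      4    -12   12     -3   0 ]
  [ -15      0     15   24      0  -1 ]
Add 15 times ρ1 to ρ4.
  [ 1  14/15  -19/5  6/5  -8/15   0 ]
  [ 0     -2      6   -6      1   0 ]
  [ 0      4    -12   12     -3   0 ]
  [ 0     14    -42   42     -8  -1 ]
Multiply ρ2 by -1/2.
  [ 1  14/15  -19/5  6/5  -8/15   0 ]
  [ 0      1     -3    3   -1/2   0 ]
  [ 0      4    -12   12     -3   0 ]
  [ 0     14    -42   42     -8  -1 ]
Subtract 4 times ρ2 from ρ3.
  [ 1  14/15  -19/5  6/5  -8/15   0 ]
  [ 0      1     -3    3   -1/2   0 ]
  [ 0      0      0    0     -1   0 ]
  [ 0     14    -42   42     -8  -1 ]
Subtract 14 times ρ2 from ρ4.
  [ 1  14/15  -19/5  6/5  -8/15   0 ]
  [ 0      1     -3    3   -1/2   0 ]
  [ 0      0      0    0     -1   0 ]
  [ 0      0      0    0     -1  -1 ]
Multiply ρ3 by -1.
  [ 1  14/15  -19/5  6/5  -8/15   0 ]
  [ 0      1     -3    3   -1/2   0 ]
  [ 0      0      0    0      1   0 ]
  [ 0      0      0    0     -1  -1 ]
Add ρ3 to ρ4.
  [ 1  14/15  -19/5  6/5  -8/15   0 ]
  [ 0      1     -3    3   -1/2   0 ]
  [ 0      0      0    0      1   0 ]
  [ 0      0      0    0      0  -1 ]
Multiply ρ4 by -1.
  [ 1  14/15  -19/5  6/5  -8/15  0 ]
  [ 0      1     -3    3   -1/2  0 ]
  [ 0      0      0    0      1  0 ]
  [ 0      0      0    0      0  1 ]
Add 1/2 times ρ3 to ρ2.
  [ 1  14/15  -19/5  6/5  -8/15  0 ]
  [ 0      1     -3    3      0  0 ]
  [ 0      0      0    0      1  0 ]
  [ 0      0      0    0      0  1 ]
Add 8/15 times ρ3 to ρ1.
  [ 1  14/15  -19/5  6/5  0  0 ]
  [ 0      1     -3    3  0  0 ]
  [ 0      0      0    0  1  0 ]
  [ 0      0      0    0  0  1 ]
Subtract 14/15 times ρ2 from ρ1.
  [ 1  0  -1  -8/5  0  0 ]
  [ 0  1  -3     3  0  0 ]
  [ 0  0   0     0  1  0 ]
  [ 0  0   0     0  0  1 ]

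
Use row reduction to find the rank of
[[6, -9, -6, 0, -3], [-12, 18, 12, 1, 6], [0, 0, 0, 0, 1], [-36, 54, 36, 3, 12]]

Multiply r1 by 1/6.
Add 12 times r1 to r2.
Add 36 times r1 to r4.
Subtract 3 times r2 from r4.
Add 6 times r3 to r4.
Add 1/2 times r3 to r1.
The reduced form has 3 nonzero rows.

rank = 3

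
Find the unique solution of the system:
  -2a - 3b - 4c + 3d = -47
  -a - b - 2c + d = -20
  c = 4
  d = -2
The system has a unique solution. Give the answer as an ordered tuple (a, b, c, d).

(5, 5, 4, -2)

Form the augmented matrix and row-reduce:
  [ -2  -3  -4  3  |  -47 ]
  [ -1  -1  -2  1  |  -20 ]
  [  0   0   1  0  |    4 ]
  [  0   0   0  1  |   -2 ]
R1 → -1/2·R1
  [  1  3/2   2  -3/2  |  47/2 ]
  [ -1   -1  -2     1  |   -20 ]
  [  0    0   1     0  |     4 ]
  [  0    0   0     1  |    -2 ]
R2 → R2 + R1
  [ 1  3/2  2  -3/2  |  47/2 ]
  [ 0  1/2  0  -1/2  |   7/2 ]
  [ 0    0  1     0  |     4 ]
  [ 0    0  0     1  |    -2 ]
R2 → 2·R2
  [ 1  3/2  2  -3/2  |  47/2 ]
  [ 0    1  0    -1  |     7 ]
  [ 0    0  1     0  |     4 ]
  [ 0    0  0     1  |    -2 ]
R2 → R2 + R4
  [ 1  3/2  2  -3/2  |  47/2 ]
  [ 0    1  0     0  |     5 ]
  [ 0    0  1     0  |     4 ]
  [ 0    0  0     1  |    -2 ]
R1 → R1 + 3/2·R4
  [ 1  3/2  2  0  |  41/2 ]
  [ 0    1  0  0  |     5 ]
  [ 0    0  1  0  |     4 ]
  [ 0    0  0  1  |    -2 ]
R1 → R1 − 2·R3
  [ 1  3/2  0  0  |  25/2 ]
  [ 0    1  0  0  |     5 ]
  [ 0    0  1  0  |     4 ]
  [ 0    0  0  1  |    -2 ]
R1 → R1 − 3/2·R2
  [ 1  0  0  0  |   5 ]
  [ 0  1  0  0  |   5 ]
  [ 0  0  1  0  |   4 ]
  [ 0  0  0  1  |  -2 ]
Reading off the last column: a = 5, b = 5, c = 4, d = -2.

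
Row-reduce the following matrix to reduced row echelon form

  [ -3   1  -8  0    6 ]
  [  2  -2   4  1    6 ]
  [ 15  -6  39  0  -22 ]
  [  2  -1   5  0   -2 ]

r1 -> -1/3·r1
  [  1  -1/3  8/3  0   -2 ]
  [  2    -2    4  1    6 ]
  [ 15    -6   39  0  -22 ]
  [  2    -1    5  0   -2 ]
r2 -> r2 − 2·r1
  [  1  -1/3   8/3  0   -2 ]
  [  0  -4/3  -4/3  1   10 ]
  [ 15    -6    39  0  -22 ]
  [  2    -1     5  0   -2 ]
r3 -> r3 − 15·r1
  [ 1  -1/3   8/3  0  -2 ]
  [ 0  -4/3  -4/3  1  10 ]
  [ 0    -1    -1  0   8 ]
  [ 2    -1     5  0  -2 ]
r4 -> r4 − 2·r1
  [ 1  -1/3   8/3  0  -2 ]
  [ 0  -4/3  -4/3  1  10 ]
  [ 0    -1    -1  0   8 ]
  [ 0  -1/3  -1/3  0   2 ]
r2 -> -3/4·r2
  [ 1  -1/3   8/3     0     -2 ]
  [ 0     1     1  -3/4  -15/2 ]
  [ 0    -1    -1     0      8 ]
  [ 0  -1/3  -1/3     0      2 ]
r3 -> r3 + r2
  [ 1  -1/3   8/3     0     -2 ]
  [ 0     1     1  -3/4  -15/2 ]
  [ 0     0     0  -3/4    1/2 ]
  [ 0  -1/3  -1/3     0      2 ]
r4 -> r4 + 1/3·r2
  [ 1  -1/3  8/3     0     -2 ]
  [ 0     1    1  -3/4  -15/2 ]
  [ 0     0    0  -3/4    1/2 ]
  [ 0     0    0  -1/4   -1/2 ]
r3 -> -4/3·r3
  [ 1  -1/3  8/3     0     -2 ]
  [ 0     1    1  -3/4  -15/2 ]
  [ 0     0    0     1   -2/3 ]
  [ 0     0    0  -1/4   -1/2 ]
r4 -> r4 + 1/4·r3
  [ 1  -1/3  8/3     0     -2 ]
  [ 0     1    1  -3/4  -15/2 ]
  [ 0     0    0     1   -2/3 ]
  [ 0     0    0     0   -2/3 ]
r4 -> -3/2·r4
  [ 1  -1/3  8/3     0     -2 ]
  [ 0     1    1  -3/4  -15/2 ]
  [ 0     0    0     1   -2/3 ]
  [ 0     0    0     0      1 ]
r3 -> r3 + 2/3·r4
  [ 1  -1/3  8/3     0     -2 ]
  [ 0     1    1  -3/4  -15/2 ]
  [ 0     0    0     1      0 ]
  [ 0     0    0     0      1 ]
r2 -> r2 + 15/2·r4
  [ 1  -1/3  8/3     0  -2 ]
  [ 0     1    1  -3/4   0 ]
  [ 0     0    0     1   0 ]
  [ 0     0    0     0   1 ]
r1 -> r1 + 2·r4
  [ 1  -1/3  8/3     0  0 ]
  [ 0     1    1  -3/4  0 ]
  [ 0     0    0     1  0 ]
  [ 0     0    0     0  1 ]
r2 -> r2 + 3/4·r3
  [ 1  -1/3  8/3  0  0 ]
  [ 0     1    1  0  0 ]
  [ 0     0    0  1  0 ]
  [ 0     0    0  0  1 ]
r1 -> r1 + 1/3·r2
  [ 1  0  3  0  0 ]
  [ 0  1  1  0  0 ]
  [ 0  0  0  1  0 ]
  [ 0  0  0  0  1 ]

[[1, 0, 3, 0, 0], [0, 1, 1, 0, 0], [0, 0, 0, 1, 0], [0, 0, 0, 0, 1]]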